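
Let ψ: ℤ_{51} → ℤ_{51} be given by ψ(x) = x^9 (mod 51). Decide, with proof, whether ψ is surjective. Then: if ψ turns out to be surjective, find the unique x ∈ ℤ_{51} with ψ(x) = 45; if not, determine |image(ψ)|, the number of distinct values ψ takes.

Computing x^9 mod 51 for each x (by repeated squaring, reducing mod 51 at every step), the values ψ(0), ψ(1), …, ψ(50) are: 0, 1, 2, 48, 4, 29, 45, 10, 8, 9, 7, 23, 39, 13, 20, 15, 16, 17, 18, 19, 14, 21, 46, 11, 27, 25, 26, 24, 40, 5, 30, 37, 32, 33, 34, 35, 36, 31, 38, 12, 28, 44, 42, 43, 41, 6, 22, 47, 3, 49, 50.
Every element of ℤ_{51} appears exactly once in this list, so ψ is a bijection, and in particular surjective.
Since ψ is surjective, we read off the preimage of 45 from the same table: ψ(6) = 45, so ψ⁻¹(45) = 6.

6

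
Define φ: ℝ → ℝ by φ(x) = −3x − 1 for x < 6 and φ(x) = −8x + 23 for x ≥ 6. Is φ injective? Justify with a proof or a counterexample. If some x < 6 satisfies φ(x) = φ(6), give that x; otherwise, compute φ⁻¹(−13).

4

Both pieces are strictly decreasing (slopes −3 and −8), so each is injective on its own interval.
The left piece maps (−∞, 6) onto (−19, ∞); the right piece maps [6, ∞) onto (−∞, −25].
These images are disjoint, so no value is attained by both pieces. So φ is injective.
Because the two images are disjoint, no x < 6 has φ(x) = φ(6), so we compute φ⁻¹(−13): −13 lies in (−19, ∞), so solve −3x − 1 = −13: x = (−13 + 1)/(−3) = 4.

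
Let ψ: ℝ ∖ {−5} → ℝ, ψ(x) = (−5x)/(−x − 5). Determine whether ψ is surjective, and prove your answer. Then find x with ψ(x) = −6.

-30/11

If ψ(x) = 5, cross-multiplying gives −1(−5x) = −5(−x − 5), which simplifies to 0 = 25 — false.  So 5 has no preimage and ψ is not surjective.
Solving ψ(x) = −6: cross-multiplying gives −5x = −6(−x − 5), which rearranges to −11x = 30, so x = −30/11.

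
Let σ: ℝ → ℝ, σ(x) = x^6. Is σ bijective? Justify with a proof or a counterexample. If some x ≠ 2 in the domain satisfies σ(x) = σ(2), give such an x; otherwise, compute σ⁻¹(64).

-2

σ(2) = 64 = (−2)^6 = σ(−2) (since 6 is even), with 2 ≠ −2. So σ is not injective, hence not bijective.
For the follow-up, such an x exists: taking x = −2 ∈ ℝ gives σ(−2) = 64 = σ(2) with −2 ≠ 2.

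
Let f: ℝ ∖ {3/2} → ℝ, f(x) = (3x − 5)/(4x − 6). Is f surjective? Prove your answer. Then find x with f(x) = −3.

If f(x) = 3/4, cross-multiplying gives 4(3x − 5) = 3(4x − 6), which simplifies to −20 = −18 — false.  So 3/4 has no preimage and f is not surjective.
Solving f(x) = −3: cross-multiplying gives 3x − 5 = −3(4x − 6), which rearranges to 15x = 23, so x = 23/15.

23/15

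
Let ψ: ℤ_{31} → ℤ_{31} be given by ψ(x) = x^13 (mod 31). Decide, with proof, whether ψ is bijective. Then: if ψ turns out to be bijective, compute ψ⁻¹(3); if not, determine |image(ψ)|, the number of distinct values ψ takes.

17

Since 31 is prime, the nonzero elements of ℤ_{31} form a cyclic group of order 30.
As gcd(13, 30) = 1, raising to the 13th power is a bijection on this group: if x_1^13 ≡ x_2^13 then (x_1x_2^{−1})^13 = 1, and the only element of order dividing gcd(13, 30) = 1 is 1, so x_1 = x_2.
With ψ(0) = 0 this makes ψ injective on all of ℤ_{31}, hence bijective (finite equal-size domain and codomain). In particular ψ is bijective.
Since ψ is bijective, we find the preimage of 3. The inverse of x ↦ x^13 on (ℤ_{31})^× is x ↦ x^7, because 13·7 = 91 = 3·30 + 1 ≡ 1 (mod 30) and x^{30} = 1 for x ≠ 0 (Fermat). So ψ⁻¹(3) = 3^7 mod 31.
Repeated squaring mod 31: 3^1 ≡ 3, 3^2 ≡ 3² = 9, 3^4 ≡ 9² = 81 ≡ 19. Since 7 = 4 + 2 + 1, 3^7 ≡ 19·9·3: 19·9 = 171 ≡ 16, then 16·3 = 48 ≡ 17. So 3^7 ≡ 17 (mod 31).
Hence ψ⁻¹(3) = 17.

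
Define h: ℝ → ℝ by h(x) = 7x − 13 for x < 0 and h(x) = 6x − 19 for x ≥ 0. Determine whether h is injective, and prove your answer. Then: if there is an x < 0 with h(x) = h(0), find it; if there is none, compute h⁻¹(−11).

-6/7

Both pieces are strictly increasing (slopes 7 and 6), so each is injective on its own interval.
The left piece maps (−∞, 0) onto (−∞, −13); the right piece maps [0, ∞) onto [−19, ∞).
These images overlap. In particular h(0) = −19 (right piece), and solving 7x − 13 = −19 on the left piece gives x = −6/7 < 0.
So h(−6/7) = h(0) with −6/7 ≠ 0, and h is not injective. This x = −6/7 is the requested value below 0.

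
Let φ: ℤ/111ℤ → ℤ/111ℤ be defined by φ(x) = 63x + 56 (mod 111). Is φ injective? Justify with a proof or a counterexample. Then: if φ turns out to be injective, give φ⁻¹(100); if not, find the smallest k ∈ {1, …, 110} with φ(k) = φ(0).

37

Recall that φ is injective when φ(x_1) = φ(x_2) forces x_1 = x_2.
We have gcd(63, 111) = 3 > 1. Taking x_1 = 0 and x_2 = 37: φ(0) = 56 and φ(37) = 63·37 + 56 = 2387 ≡ 56 (mod 111).
So φ(0) = φ(37) while 0 ≠ 37, so φ is not injective.
Since φ is not injective, we find the least positive k with φ(k) = φ(0): this means 63k ≡ 0 (mod 111), i.e. 111 ∣ 63k. Since gcd(63, 111) = 3, dividing through by 3 this holds exactly when 37 ∣ 21k, and as gcd(21, 37) = 1, exactly when 37 ∣ k.
The smallest positive such k is 37.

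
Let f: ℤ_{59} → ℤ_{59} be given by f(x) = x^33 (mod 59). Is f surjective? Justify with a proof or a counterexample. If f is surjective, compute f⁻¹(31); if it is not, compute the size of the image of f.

Since 59 is prime, the nonzero elements of ℤ_{59} form a cyclic group of order 58.
As gcd(33, 58) = 1, raising to the 33rd power is a bijection on this group: if a^33 ≡ b^33 then (ab^{−1})^33 = 1, and the only element of order dividing gcd(33, 58) = 1 is 1, so a = b.
With f(0) = 0 this makes f injective on all of ℤ_{59}, hence bijective (finite equal-size domain and codomain). In particular f is surjective.
Since f is surjective, we find the preimage of 31. The inverse of x ↦ x^33 on (ℤ_{59})^× is x ↦ x^51, because 33·51 = 1683 = 29·58 + 1 ≡ 1 (mod 58) and x^{58} = 1 for x ≠ 0 (Fermat). So f⁻¹(31) = 31^51 mod 59.
Repeated squaring mod 59: 31^1 ≡ 31, 31^2 ≡ 31² = 961 ≡ 17, 31^4 ≡ 17² = 289 ≡ 53, 31^8 ≡ 53² = 2809 ≡ 36, 31^16 ≡ 36² = 1296 ≡ 57, 31^32 ≡ 57² = 3249 ≡ 4. Since 51 = 32 + 16 + 2 + 1, 31^51 ≡ 4·57·17·31: 4·57 = 228 ≡ 51, then 51·17 = 867 ≡ 41, then 41·31 = 1271 ≡ 32. So 31^51 ≡ 32 (mod 59).
Hence f⁻¹(31) = 32.

32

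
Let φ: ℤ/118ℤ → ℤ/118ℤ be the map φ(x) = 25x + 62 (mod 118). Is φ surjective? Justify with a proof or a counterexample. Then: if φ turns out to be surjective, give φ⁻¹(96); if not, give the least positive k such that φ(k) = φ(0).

Since gcd(25, 118) = 1, 25 is invertible modulo 118. Euclid's algorithm: 118 = 4·25 + 18, 25 = 1·18 + 7, 18 = 2·7 + 4, 7 = 1·4 + 3, 4 = 1·3 + 1; back-substituting gives 1 = 85·25 − 18·118, so 25⁻¹ ≡ 85 (mod 118).
For any y ∈ ℤ/118ℤ, x = 85(y − 62) mod 118 satisfies φ(x) = 25·85(y − 62) + 62 ≡ y (since 25·85 ≡ 1 mod 118). So every y has a preimage.
Hence φ is surjective.
Since φ is surjective, we compute φ⁻¹(96): solve 25x + 62 ≡ 96 (mod 118), i.e. 25x ≡ 34 (mod 118).
Multiplying by 25⁻¹ = 85 gives x ≡ 85·34 = 2890 = 24·118 + 58 ≡ 58 (mod 118).
Check: φ(58) = 25·58 + 62 = 1512 = 12·118 + 96 ≡ 96 (mod 118).

58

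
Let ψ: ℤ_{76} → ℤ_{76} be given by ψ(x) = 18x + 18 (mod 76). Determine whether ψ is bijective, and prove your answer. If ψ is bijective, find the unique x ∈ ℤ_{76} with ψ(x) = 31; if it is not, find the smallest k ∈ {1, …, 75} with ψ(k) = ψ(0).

38

We have gcd(18, 76) = 2 > 1. Taking a = 0 and b = 38: ψ(0) = 18 and ψ(38) = 18·38 + 18 = 702 ≡ 18 (mod 76).
So ψ(0) = ψ(38) while 0 ≠ 38, hence ψ is not injective, hence not bijective.
Since ψ is not bijective, we find the least positive k with ψ(k) = ψ(0): this means 18k ≡ 0 (mod 76), i.e. 76 ∣ 18k. Since gcd(18, 76) = 2, dividing through by 2 this holds exactly when 38 ∣ 9k, and as gcd(9, 38) = 1, exactly when 38 ∣ k.
The smallest positive such k is 38.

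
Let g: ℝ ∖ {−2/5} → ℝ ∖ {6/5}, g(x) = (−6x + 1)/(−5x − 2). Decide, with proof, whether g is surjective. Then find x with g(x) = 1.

3

For any y ≠ 6/5, solving y(−5x − 2) = −6x + 1 for x gives a well-defined x ≠ −2/5. So g is surjective.
Solving g(x) = 1: cross-multiplying gives −6x + 1 = 1(−5x − 2), which rearranges to −1x = −3, so x = 3.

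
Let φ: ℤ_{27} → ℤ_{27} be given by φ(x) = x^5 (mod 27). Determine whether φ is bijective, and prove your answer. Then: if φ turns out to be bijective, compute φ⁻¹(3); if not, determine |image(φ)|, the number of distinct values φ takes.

φ(0) = 0^5 = 0.
φ(3): Repeated squaring mod 27: 3^1 ≡ 3, 3^2 ≡ 3² = 9, 3^4 ≡ 9² = 81 ≡ 0. Since 5 = 4 + 1, 3^5 ≡ 0·3: 0·3 = 0. So 3^5 ≡ 0 (mod 27).
So φ(0) = φ(3) = 0 while 0 ≠ 3, thus φ is not injective, hence not bijective.
Since φ is not bijective, we determine |image(φ)|. Computing x^5 mod 27 for each x (by repeated squaring, reducing mod 27 at every step), the values φ(0), φ(1), …, φ(26) are: 0, 1, 5, 0, 25, 20, 0, 13, 17, 0, 19, 23, 0, 16, 11, 0, 4, 8, 0, 10, 14, 0, 7, 2, 0, 22, 26.
The distinct values are {0, 1, 2, 4, 5, 7, 8, 10, 11, 13, 14, 16, 17, 19, 20, 22, 23, 25, 26}; there are 19 of them.

19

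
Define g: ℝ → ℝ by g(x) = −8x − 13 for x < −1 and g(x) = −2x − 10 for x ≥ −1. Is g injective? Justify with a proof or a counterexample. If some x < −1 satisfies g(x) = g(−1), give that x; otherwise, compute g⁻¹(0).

Both pieces are strictly decreasing (slopes −8 and −2), so each is injective on its own interval.
The left piece maps (−∞, −1) onto (−5, ∞); the right piece maps [−1, ∞) onto (−∞, −8].
These images are disjoint, so no value is attained by both pieces. Hence g is injective.
Because the two images are disjoint, no x < −1 has g(x) = g(−1), so we compute g⁻¹(0): 0 lies in (−5, ∞), so solve −8x − 13 = 0: x = (0 + 13)/(−8) = −13/8.

-13/8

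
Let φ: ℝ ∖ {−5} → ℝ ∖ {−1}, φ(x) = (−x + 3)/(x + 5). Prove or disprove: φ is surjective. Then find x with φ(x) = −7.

-19/3

For any y ≠ −1, solving y(x + 5) = −x + 3 for x gives a well-defined x ≠ −5. So φ is surjective.
Solving φ(x) = −7: cross-multiplying gives −x + 3 = −7(x + 5), which rearranges to 6x = −38, so x = −19/3.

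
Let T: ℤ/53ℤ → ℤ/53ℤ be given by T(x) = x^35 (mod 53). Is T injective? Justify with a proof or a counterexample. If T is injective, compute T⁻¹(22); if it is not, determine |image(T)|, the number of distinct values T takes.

48

Since 53 is prime, the nonzero elements of ℤ/53ℤ form a cyclic group of order 52.
As gcd(35, 52) = 1, raising to the 35th power is a bijection on this group: if a^35 ≡ b^35 then (ab^{−1})^35 = 1, and the only element of order dividing gcd(35, 52) = 1 is 1, so a = b.
With T(0) = 0 this makes T injective on all of ℤ/53ℤ, hence bijective (finite equal-size domain and codomain). In particular T is injective.
Since T is injective, we find the preimage of 22. The inverse of x ↦ x^35 on (ℤ/53ℤ)^× is x ↦ x^3, because 35·3 = 105 = 2·52 + 1 ≡ 1 (mod 52) and x^{52} = 1 for x ≠ 0 (Fermat). So T⁻¹(22) = 22^3 mod 53.
Repeated squaring mod 53: 22^1 ≡ 22, 22^2 ≡ 22² = 484 ≡ 7. Since 3 = 2 + 1, 22^3 ≡ 7·22: 7·22 = 154 ≡ 48. So 22^3 ≡ 48 (mod 53).
Hence T⁻¹(22) = 48.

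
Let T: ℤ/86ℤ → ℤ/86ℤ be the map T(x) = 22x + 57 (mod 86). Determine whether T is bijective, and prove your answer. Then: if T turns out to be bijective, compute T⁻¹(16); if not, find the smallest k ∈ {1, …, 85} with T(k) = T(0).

43

We have gcd(22, 86) = 2 > 1. Taking a = 0 and b = 43: T(0) = 57 and T(43) = 22·43 + 57 = 1003 ≡ 57 (mod 86).
So T(0) = T(43) while 0 ≠ 43, therefore T is not injective, hence not bijective.
Since T is not bijective, we find the least positive k with T(k) = T(0): this means 22k ≡ 0 (mod 86), i.e. 86 ∣ 22k. Since gcd(22, 86) = 2, dividing through by 2 this holds exactly when 43 ∣ 11k, and as gcd(11, 43) = 1, exactly when 43 ∣ k.
The smallest positive such k is 43.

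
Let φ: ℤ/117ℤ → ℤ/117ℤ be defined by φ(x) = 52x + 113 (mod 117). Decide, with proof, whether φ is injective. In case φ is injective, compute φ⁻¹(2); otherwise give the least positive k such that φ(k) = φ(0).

We have gcd(52, 117) = 13 > 1. Taking a = 0 and b = 9: φ(0) = 113 and φ(9) = 52·9 + 113 = 581 ≡ 113 (mod 117).
So φ(0) = φ(9) while 0 ≠ 9, hence φ is not injective.
Since φ is not injective, we find the least positive k with φ(k) = φ(0): this means 52k ≡ 0 (mod 117), i.e. 117 ∣ 52k. Since gcd(52, 117) = 13, dividing through by 13 this holds exactly when 9 ∣ 4k, and as gcd(4, 9) = 1, exactly when 9 ∣ k.
The smallest positive such k is 9.

9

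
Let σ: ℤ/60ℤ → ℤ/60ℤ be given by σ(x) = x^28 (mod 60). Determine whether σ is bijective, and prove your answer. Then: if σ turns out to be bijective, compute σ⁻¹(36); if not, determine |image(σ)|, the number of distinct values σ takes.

8

σ(2): Repeated squaring mod 60: 2^1 ≡ 2, 2^2 ≡ 2² = 4, 2^4 ≡ 4² = 16, 2^8 ≡ 16² = 256 ≡ 16, 2^16 ≡ 16² = 256 ≡ 16. Since 28 = 16 + 8 + 4, 2^28 ≡ 16·16·16: 16·16 = 256 ≡ 16, then 16·16 = 256 ≡ 16. So 2^28 ≡ 16 (mod 60).
σ(4): Repeated squaring mod 60: 4^1 ≡ 4, 4^2 ≡ 4² = 16, 4^4 ≡ 16² = 256 ≡ 16, 4^8 ≡ 16² = 256 ≡ 16, 4^16 ≡ 16² = 256 ≡ 16. Since 28 = 16 + 8 + 4, 4^28 ≡ 16·16·16: 16·16 = 256 ≡ 16, then 16·16 = 256 ≡ 16. So 4^28 ≡ 16 (mod 60).
So σ(2) = σ(4) = 16 while 2 ≠ 4, therefore σ is not injective, hence not bijective.
Since σ is not bijective, we determine |image(σ)|. Computing x^28 mod 60 for each x (by repeated squaring, reducing mod 60 at every step), the values σ(0), σ(1), …, σ(59) are: 0, 1, 16, 21, 16, 25, 36, 1, 16, 21, 40, 1, 36, 1, 16, 45, 16, 1, 36, 1, 40, 21, 16, 1, 36, 25, 16, 21, 16, 1, 0, 1, 16, 21, 16, 25, 36, 1, 16, 21, 40, 1, 36, 1, 16, 45, 16, 1, 36, 1, 40, 21, 16, 1, 36, 25, 16, 21, 16, 1.
The distinct values are {0, 1, 16, 21, 25, 36, 40, 45}; there are 8 of them.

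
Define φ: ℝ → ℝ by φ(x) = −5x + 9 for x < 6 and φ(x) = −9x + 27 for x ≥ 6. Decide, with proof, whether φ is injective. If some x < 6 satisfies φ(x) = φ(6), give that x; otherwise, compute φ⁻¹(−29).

Both pieces are strictly decreasing (slopes −5 and −9), so each is injective on its own interval.
The left piece maps (−∞, 6) onto (−21, ∞); the right piece maps [6, ∞) onto (−∞, −27].
These images are disjoint, so no value is attained by both pieces. Thus φ is injective.
Because the two images are disjoint, no x < 6 has φ(x) = φ(6), so we compute φ⁻¹(−29): −29 lies in (−∞, −27], so solve −9x + 27 = −29: x = (−29 − 27)/(−9) = 56/9.

56/9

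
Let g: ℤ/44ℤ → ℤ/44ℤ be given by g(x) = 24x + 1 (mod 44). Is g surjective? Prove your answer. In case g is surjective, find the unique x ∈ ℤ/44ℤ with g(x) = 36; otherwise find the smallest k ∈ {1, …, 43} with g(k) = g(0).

Since gcd(24, 44) = 4, we have 24x ≡ 0 (mod 4) for all x, so g(x) ≡ 1 (mod 4).
But 0 ≢ 1 (mod 4), so 0 ∈ ℤ/44ℤ has no preimage. Therefore g is not surjective.
Since g is not surjective, we find the least positive k with g(k) = g(0): this means 24k ≡ 0 (mod 44), i.e. 44 ∣ 24k. Since gcd(24, 44) = 4, dividing through by 4 this holds exactly when 11 ∣ 6k, and as gcd(6, 11) = 1, exactly when 11 ∣ k.
The smallest positive such k is 11.

11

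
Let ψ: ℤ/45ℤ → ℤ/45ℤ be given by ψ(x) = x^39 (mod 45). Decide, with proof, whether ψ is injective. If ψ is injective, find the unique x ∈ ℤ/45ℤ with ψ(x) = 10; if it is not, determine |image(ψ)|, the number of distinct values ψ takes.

ψ(0) = 0^39 = 0.
ψ(15): Repeated squaring mod 45: 15^1 ≡ 15, 15^2 ≡ 15² = 225 ≡ 0, 15^4 ≡ 0² = 0, 15^8 ≡ 0² = 0, 15^16 ≡ 0² = 0, 15^32 ≡ 0² = 0. Since 39 = 32 + 4 + 2 + 1, 15^39 ≡ 0·0·0·15: 0·0 = 0, then 0·0 = 0, then 0·15 = 0. So 15^39 ≡ 0 (mod 45).
So ψ(0) = ψ(15) = 0 while 0 ≠ 15, so ψ is not injective.
Since ψ is not injective, we determine |image(ψ)|. Computing x^39 mod 45 for each x (by repeated squaring, reducing mod 45 at every step), the values ψ(0), ψ(1), …, ψ(44) are: 0, 1, 8, 27, 19, 35, 36, 28, 17, 9, 10, 26, 18, 37, 44, 0, 1, 8, 27, 19, 35, 36, 28, 17, 9, 10, 26, 18, 37, 44, 0, 1, 8, 27, 19, 35, 36, 28, 17, 9, 10, 26, 18, 37, 44.
The distinct values are {0, 1, 8, 9, 10, 17, 18, 19, 26, 27, 28, 35, 36, 37, 44}; there are 15 of them.

15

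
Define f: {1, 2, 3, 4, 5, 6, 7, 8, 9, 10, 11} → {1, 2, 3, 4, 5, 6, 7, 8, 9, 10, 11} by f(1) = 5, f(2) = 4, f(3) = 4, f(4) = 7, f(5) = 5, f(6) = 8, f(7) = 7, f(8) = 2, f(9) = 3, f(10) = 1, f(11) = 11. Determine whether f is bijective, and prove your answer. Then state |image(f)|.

f(2) = 4 = f(3) with 2 ≠ 3, so f is not injective, hence not bijective.
The image of f is {1, 2, 3, 4, 5, 7, 8, 11}, which has 8 elements.

8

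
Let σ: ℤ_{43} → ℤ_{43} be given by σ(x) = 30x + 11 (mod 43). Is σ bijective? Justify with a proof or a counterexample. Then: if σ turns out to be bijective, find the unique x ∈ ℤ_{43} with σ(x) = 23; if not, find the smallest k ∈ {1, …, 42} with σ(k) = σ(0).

If σ(x_1) = σ(x_2), then 30x_1 ≡ 30x_2 (mod 43). Because gcd(30, 43) = 1, we may cancel 30 to get x_1 ≡ x_2 (mod 43).
We now compute 30⁻¹ mod 43 explicitly. Euclid's algorithm: 43 = 1·30 + 13, 30 = 2·13 + 4, 13 = 3·4 + 1; back-substituting gives 1 = 33·30 − 23·43, so 30⁻¹ ≡ 33 (mod 43).
For any y ∈ ℤ_{43}, x = 33(y − 11) mod 43 satisfies σ(x) = 30·33(y − 11) + 11 ≡ y (since 30·33 ≡ 1 mod 43). So every y has a preimage.
Therefore σ is bijective.
Since σ is bijective, we find σ⁻¹(23): we need 30x ≡ 23 − 11 ≡ 12 (mod 43). Using 30⁻¹ = 33: x ≡ 33·12 = 396 = 9·43 + 9, so x = 9.
Check: σ(9) = 30·9 + 11 = 281 = 6·43 + 23 ≡ 23 (mod 43).

9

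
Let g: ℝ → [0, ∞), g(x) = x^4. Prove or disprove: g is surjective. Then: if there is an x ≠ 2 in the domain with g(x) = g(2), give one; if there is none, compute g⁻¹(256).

For any y ∈ [0, ∞), x = y^{1/4} ∈ ℝ satisfies x^4 = y, so g is surjective.
For the follow-up, such an x exists: taking x = −2 ∈ ℝ gives g(−2) = 16 = g(2) with −2 ≠ 2.

-2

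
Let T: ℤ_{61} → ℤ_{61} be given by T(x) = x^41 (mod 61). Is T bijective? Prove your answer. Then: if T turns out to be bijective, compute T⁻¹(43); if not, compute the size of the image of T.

10

Since 61 is prime, the nonzero elements of ℤ_{61} form a cyclic group of order 60.
As gcd(41, 60) = 1, raising to the 41st power is a bijection on this group: if x_1^41 ≡ x_2^41 then (x_1x_2^{−1})^41 = 1, and the only element of order dividing gcd(41, 60) = 1 is 1, so x_1 = x_2.
With T(0) = 0 this makes T injective on all of ℤ_{61}, hence bijective (finite equal-size domain and codomain). In particular T is bijective.
Since T is bijective, we find the preimage of 43. The inverse of x ↦ x^41 on (ℤ_{61})^× is x ↦ x^41, because 41·41 = 1681 = 28·60 + 1 ≡ 1 (mod 60) and x^{60} = 1 for x ≠ 0 (Fermat). So T⁻¹(43) = 43^41 mod 61.
Repeated squaring mod 61: 43^1 ≡ 43, 43^2 ≡ 43² = 1849 ≡ 19, 43^4 ≡ 19² = 361 ≡ 56, 43^8 ≡ 56² = 3136 ≡ 25, 43^16 ≡ 25² = 625 ≡ 15, 43^32 ≡ 15² = 225 ≡ 42. Since 41 = 32 + 8 + 1, 43^41 ≡ 42·25·43: 42·25 = 1050 ≡ 13, then 13·43 = 559 ≡ 10. So 43^41 ≡ 10 (mod 61).
Hence T⁻¹(43) = 10.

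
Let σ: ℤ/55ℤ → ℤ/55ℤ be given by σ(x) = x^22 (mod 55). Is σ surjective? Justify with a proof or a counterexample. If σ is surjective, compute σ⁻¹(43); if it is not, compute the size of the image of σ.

18

σ(3): Repeated squaring mod 55: 3^1 ≡ 3, 3^2 ≡ 3² = 9, 3^4 ≡ 9² = 81 ≡ 26, 3^8 ≡ 26² = 676 ≡ 16, 3^16 ≡ 16² = 256 ≡ 36. Since 22 = 16 + 4 + 2, 3^22 ≡ 36·26·9: 36·26 = 936 ≡ 1, then 1·9 = 9. So 3^22 ≡ 9 (mod 55).
σ(8): Repeated squaring mod 55: 8^1 ≡ 8, 8^2 ≡ 8² = 64 ≡ 9, 8^4 ≡ 9² = 81 ≡ 26, 8^8 ≡ 26² = 676 ≡ 16, 8^16 ≡ 16² = 256 ≡ 36. Since 22 = 16 + 4 + 2, 8^22 ≡ 36·26·9: 36·26 = 936 ≡ 1, then 1·9 = 9. So 8^22 ≡ 9 (mod 55).
So σ(3) = σ(8) = 9 while 3 ≠ 8, hence σ is not injective.
A non-injective map from the 55-element set ℤ/55ℤ to itself takes at most 54 distinct values, so it cannot be surjective. Thus σ is not surjective.
Since σ is not surjective, we determine |image(σ)|. Computing x^22 mod 55 for each x (by repeated squaring, reducing mod 55 at every step), the values σ(0), σ(1), …, σ(54) are: 0, 1, 4, 9, 16, 25, 36, 49, 9, 26, 45, 11, 34, 4, 31, 5, 36, 14, 49, 31, 15, 1, 44, 34, 26, 20, 16, 14, 14, 16, 20, 26, 34, 44, 1, 15, 31, 49, 14, 36, 5, 31, 4, 34, 11, 45, 26, 9, 49, 36, 25, 16, 9, 4, 1.
The distinct values are {0, 1, 4, 5, 9, 11, 14, 15, 16, 20, 25, 26, 31, 34, 36, 44, 45, 49}; there are 18 of them.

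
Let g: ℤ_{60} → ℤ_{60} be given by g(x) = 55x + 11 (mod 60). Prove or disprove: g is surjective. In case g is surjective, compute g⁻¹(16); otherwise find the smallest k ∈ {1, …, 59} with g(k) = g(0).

12

Since gcd(55, 60) = 5, we have 55x ≡ 0 (mod 5) for all x, so g(x) ≡ 1 (mod 5).
But 0 ≢ 1 (mod 5), so 0 ∈ ℤ_{60} has no preimage. So g is not surjective.
Since g is not surjective, we find the least positive k with g(k) = g(0): this means 55k ≡ 0 (mod 60), i.e. 60 ∣ 55k. Since gcd(55, 60) = 5, dividing through by 5 this holds exactly when 12 ∣ 11k, and as gcd(11, 12) = 1, exactly when 12 ∣ k.
The smallest positive such k is 12.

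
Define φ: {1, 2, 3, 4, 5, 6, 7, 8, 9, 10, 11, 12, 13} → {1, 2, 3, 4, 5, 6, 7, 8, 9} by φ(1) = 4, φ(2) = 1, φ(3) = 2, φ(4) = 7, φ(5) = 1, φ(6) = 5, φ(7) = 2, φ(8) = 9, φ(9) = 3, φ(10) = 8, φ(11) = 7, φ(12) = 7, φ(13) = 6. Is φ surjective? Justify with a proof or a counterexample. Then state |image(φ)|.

9

Every element of the codomain has a preimage: 1 = φ(2), 2 = φ(3), 3 = φ(9), 4 = φ(1), 5 = φ(6), 6 = φ(13), 7 = φ(4), 8 = φ(10), 9 = φ(8).
Hence φ is surjective.
The image of φ is {1, 2, 3, 4, 5, 6, 7, 8, 9}, which has 9 elements.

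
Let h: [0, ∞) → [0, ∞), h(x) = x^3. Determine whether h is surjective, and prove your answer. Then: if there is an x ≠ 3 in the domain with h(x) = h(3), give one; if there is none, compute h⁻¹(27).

For any y ∈ [0, ∞), x = y^{1/3} ∈ [0, ∞) gives h(x) = y, so h is surjective.
Since x ↦ x^3 is strictly increasing on [0, ∞), it is injective there, so no x ≠ 3 in the domain has h(x) = h(3). We therefore compute h⁻¹(27) = 27^{1/3} = 3 (indeed 3^3 = 27).

3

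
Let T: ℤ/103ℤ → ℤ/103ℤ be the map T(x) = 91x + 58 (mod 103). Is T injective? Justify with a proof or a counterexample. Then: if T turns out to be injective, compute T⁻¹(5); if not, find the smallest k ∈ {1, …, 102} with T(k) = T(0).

13

If T(a) = T(b), then 91a ≡ 91b (mod 103). Because gcd(91, 103) = 1, we may cancel 91 to get a ≡ b (mod 103).
Thus T is injective.
We now compute 91⁻¹ mod 103 explicitly. Euclid's algorithm: 103 = 1·91 + 12, 91 = 7·12 + 7, 12 = 1·7 + 5, 7 = 1·5 + 2, 5 = 2·2 + 1; back-substituting gives 1 = 60·91 − 53·103, so 91⁻¹ ≡ 60 (mod 103).
Since T is injective, we find T⁻¹(5): we need 91x ≡ 5 − 58 ≡ 50 (mod 103). Using 91⁻¹ = 60: x ≡ 60·50 = 3000 = 29·103 + 13, so x = 13.
Check: T(13) = 91·13 + 58 = 1241 = 12·103 + 5 ≡ 5 (mod 103).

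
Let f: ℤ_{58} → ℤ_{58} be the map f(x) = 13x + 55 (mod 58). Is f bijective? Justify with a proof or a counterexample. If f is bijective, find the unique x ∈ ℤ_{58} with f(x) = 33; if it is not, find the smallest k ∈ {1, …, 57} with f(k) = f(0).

34

If f(s) = f(t), then 13s ≡ 13t (mod 58). Because gcd(13, 58) = 1, we may cancel 13 to get s ≡ t (mod 58).
We now compute 13⁻¹ mod 58 explicitly. Euclid's algorithm: 58 = 4·13 + 6, 13 = 2·6 + 1; back-substituting gives 1 = 9·13 − 2·58, so 13⁻¹ ≡ 9 (mod 58).
Then y ↦ 9(y − 55) is a two-sided inverse to f, so every y ∈ ℤ_{58} has a preimage.
Hence f is bijective.
Since f is bijective, we find f⁻¹(33): we need 13x ≡ 33 − 55 ≡ 36 (mod 58). Using 13⁻¹ = 9: x ≡ 9·36 = 324 = 5·58 + 34, so x = 34.
Check: f(34) = 13·34 + 55 = 497 = 8·58 + 33 ≡ 33 (mod 58).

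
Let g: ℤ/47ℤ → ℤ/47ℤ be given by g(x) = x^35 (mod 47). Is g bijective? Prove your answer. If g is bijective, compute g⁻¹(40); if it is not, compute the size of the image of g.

45

Since 47 is prime, the nonzero elements of ℤ/47ℤ form a cyclic group of order 46.
As gcd(35, 46) = 1, raising to the 35th power is a bijection on this group: if a^35 ≡ b^35 then (ab^{−1})^35 = 1, and the only element of order dividing gcd(35, 46) = 1 is 1, so a = b.
With g(0) = 0 this makes g injective on all of ℤ/47ℤ, hence bijective (finite equal-size domain and codomain). In particular g is bijective.
Since g is bijective, we find the preimage of 40. The inverse of x ↦ x^35 on (ℤ/47ℤ)^× is x ↦ x^25, because 35·25 = 875 = 19·46 + 1 ≡ 1 (mod 46) and x^{46} = 1 for x ≠ 0 (Fermat). So g⁻¹(40) = 40^25 mod 47.
Repeated squaring mod 47: 40^1 ≡ 40, 40^2 ≡ 40² = 1600 ≡ 2, 40^4 ≡ 2² = 4, 40^8 ≡ 4² = 16, 40^16 ≡ 16² = 256 ≡ 21. Since 25 = 16 + 8 + 1, 40^25 ≡ 21·16·40: 21·16 = 336 ≡ 7, then 7·40 = 280 ≡ 45. So 40^25 ≡ 45 (mod 47).
Hence g⁻¹(40) = 45.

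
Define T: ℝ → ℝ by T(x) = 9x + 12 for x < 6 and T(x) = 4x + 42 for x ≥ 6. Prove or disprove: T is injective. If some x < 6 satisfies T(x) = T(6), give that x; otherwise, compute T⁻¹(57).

5

Both pieces are strictly increasing (slopes 9 and 4), so each is injective on its own interval.
The left piece maps (−∞, 6) onto (−∞, 66); the right piece maps [6, ∞) onto [66, ∞).
These images are disjoint, so no value is attained by both pieces. Hence T is injective.
Because the two images are disjoint, no x < 6 has T(x) = T(6), so we compute T⁻¹(57): 57 lies in (−∞, 66), so solve 9x + 12 = 57: x = (57 − 12)/9 = 5.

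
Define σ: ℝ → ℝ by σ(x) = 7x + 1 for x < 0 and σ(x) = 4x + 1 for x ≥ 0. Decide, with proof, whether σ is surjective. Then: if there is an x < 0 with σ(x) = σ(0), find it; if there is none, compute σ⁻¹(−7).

Both pieces are strictly increasing (slopes 7 and 4), so each is injective on its own interval.
The left piece maps (−∞, 0) onto (−∞, 1); the right piece maps [0, ∞) onto [1, ∞).
These images together cover ℝ, so σ is surjective.
Because the two images are disjoint, no x < 0 has σ(x) = σ(0), so we compute σ⁻¹(−7): −7 lies in (−∞, 1), so solve 7x + 1 = −7: x = (−7 − 1)/7 = −8/7.

-8/7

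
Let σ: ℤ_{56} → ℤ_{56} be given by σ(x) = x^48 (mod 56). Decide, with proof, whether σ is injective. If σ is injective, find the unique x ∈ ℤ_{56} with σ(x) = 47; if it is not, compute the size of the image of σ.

4

σ(1) = 1^48 = 1.
σ(3): Repeated squaring mod 56: 3^1 ≡ 3, 3^2 ≡ 3² = 9, 3^4 ≡ 9² = 81 ≡ 25, 3^8 ≡ 25² = 625 ≡ 9, 3^16 ≡ 9² = 81 ≡ 25, 3^32 ≡ 25² = 625 ≡ 9. Since 48 = 32 + 16, 3^48 ≡ 9·25: 9·25 = 225 ≡ 1. So 3^48 ≡ 1 (mod 56).
So σ(1) = σ(3) = 1 while 1 ≠ 3, so σ is not injective.
Since σ is not injective, we determine |image(σ)|. Computing x^48 mod 56 for each x (by repeated squaring, reducing mod 56 at every step), the values σ(0), σ(1), …, σ(55) are: 0, 1, 8, 1, 8, 1, 8, 49, 8, 1, 8, 1, 8, 1, 0, 1, 8, 1, 8, 1, 8, 49, 8, 1, 8, 1, 8, 1, 0, 1, 8, 1, 8, 1, 8, 49, 8, 1, 8, 1, 8, 1, 0, 1, 8, 1, 8, 1, 8, 49, 8, 1, 8, 1, 8, 1.
The distinct values are {0, 1, 8, 49}; there are 4 of them.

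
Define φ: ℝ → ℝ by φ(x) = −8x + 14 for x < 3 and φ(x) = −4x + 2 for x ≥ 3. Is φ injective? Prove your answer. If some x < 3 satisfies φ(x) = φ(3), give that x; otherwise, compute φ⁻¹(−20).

Both pieces are strictly decreasing (slopes −8 and −4), so each is injective on its own interval.
The left piece maps (−∞, 3) onto (−10, ∞); the right piece maps [3, ∞) onto (−∞, −10].
These images are disjoint, so no value is attained by both pieces. Hence φ is injective.
Because the two images are disjoint, no x < 3 has φ(x) = φ(3), so we compute φ⁻¹(−20): −20 lies in (−∞, −10], so solve −4x + 2 = −20: x = (−20 − 2)/(−4) = 11/2.

11/2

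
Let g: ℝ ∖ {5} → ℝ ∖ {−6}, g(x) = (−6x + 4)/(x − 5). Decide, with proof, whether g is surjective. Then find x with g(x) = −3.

For any y ≠ −6, solving y(x − 5) = −6x + 4 for x gives a well-defined x ≠ 5. So g is surjective.
Solving g(x) = −3: cross-multiplying gives −6x + 4 = −3(x − 5), which rearranges to −3x = 11, so x = −11/3.

-11/3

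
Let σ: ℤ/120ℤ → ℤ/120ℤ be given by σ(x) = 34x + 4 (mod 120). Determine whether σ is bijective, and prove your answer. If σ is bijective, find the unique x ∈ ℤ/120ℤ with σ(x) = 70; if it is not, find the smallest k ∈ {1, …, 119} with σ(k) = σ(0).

By definition, injectivity means: for all u, v in the domain, σ(u) = σ(v) implies u = v.
We have gcd(34, 120) = 2 > 1. Taking u = 0 and v = 60: σ(0) = 4 and σ(60) = 34·60 + 4 = 2044 ≡ 4 (mod 120).
So σ(0) = σ(60) while 0 ≠ 60, therefore σ is not injective, hence not bijective.
Since σ is not bijective, we find the least positive k with σ(k) = σ(0): this means 34k ≡ 0 (mod 120), i.e. 120 ∣ 34k. Since gcd(34, 120) = 2, dividing through by 2 this holds exactly when 60 ∣ 17k, and as gcd(17, 60) = 1, exactly when 60 ∣ k.
The smallest positive such k is 60.

60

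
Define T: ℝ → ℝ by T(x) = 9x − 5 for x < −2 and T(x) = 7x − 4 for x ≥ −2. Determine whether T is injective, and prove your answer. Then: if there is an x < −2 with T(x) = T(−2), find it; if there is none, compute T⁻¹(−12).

-8/7

Both pieces are strictly increasing (slopes 9 and 7), so each is injective on its own interval.
The left piece maps (−∞, −2) onto (−∞, −23); the right piece maps [−2, ∞) onto [−18, ∞).
These images are disjoint, so no value is attained by both pieces. Therefore T is injective.
Because the two images are disjoint, no x < −2 has T(x) = T(−2), so we compute T⁻¹(−12): −12 lies in [−18, ∞), so solve 7x − 4 = −12: x = (−12 + 4)/7 = −8/7.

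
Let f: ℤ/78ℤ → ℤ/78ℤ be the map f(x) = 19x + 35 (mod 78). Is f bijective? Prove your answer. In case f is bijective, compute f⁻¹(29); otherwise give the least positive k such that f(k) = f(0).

12

If f(s) = f(t), then 19s ≡ 19t (mod 78). Because gcd(19, 78) = 1, we may cancel 19 to get s ≡ t (mod 78).
We now compute 19⁻¹ mod 78 explicitly. Euclid's algorithm: 78 = 4·19 + 2, 19 = 9·2 + 1; back-substituting gives 1 = 37·19 − 9·78, so 19⁻¹ ≡ 37 (mod 78).
Then y ↦ 37(y − 35) is a two-sided inverse to f, so every y ∈ ℤ/78ℤ has a preimage.
Thus f is bijective.
Since f is bijective, we find f⁻¹(29): we need 19x ≡ 29 − 35 ≡ 72 (mod 78). Using 19⁻¹ = 37: x ≡ 37·72 = 2664 = 34·78 + 12, so x = 12.
Check: f(12) = 19·12 + 35 = 263 = 3·78 + 29 ≡ 29 (mod 78).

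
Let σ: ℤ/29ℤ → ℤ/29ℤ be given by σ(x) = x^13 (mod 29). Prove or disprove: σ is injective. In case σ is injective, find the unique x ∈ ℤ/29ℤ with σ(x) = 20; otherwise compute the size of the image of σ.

Since 29 is prime, the nonzero elements of ℤ/29ℤ form a cyclic group of order 28.
As gcd(13, 28) = 1, raising to the 13th power is a bijection on this group: if a^13 ≡ b^13 then (ab^{−1})^13 = 1, and the only element of order dividing gcd(13, 28) = 1 is 1, so a = b.
With σ(0) = 0 this makes σ injective on all of ℤ/29ℤ, hence bijective (finite equal-size domain and codomain). In particular σ is injective.
Since σ is injective, we find the preimage of 20. The inverse of x ↦ x^13 on (ℤ/29ℤ)^× is x ↦ x^13, because 13·13 = 169 = 6·28 + 1 ≡ 1 (mod 28) and x^{28} = 1 for x ≠ 0 (Fermat). So σ⁻¹(20) = 20^13 mod 29.
Repeated squaring mod 29: 20^1 ≡ 20, 20^2 ≡ 20² = 400 ≡ 23, 20^4 ≡ 23² = 529 ≡ 7, 20^8 ≡ 7² = 49 ≡ 20. Since 13 = 8 + 4 + 1, 20^13 ≡ 20·7·20: 20·7 = 140 ≡ 24, then 24·20 = 480 ≡ 16. So 20^13 ≡ 16 (mod 29).
Hence σ⁻¹(20) = 16.

16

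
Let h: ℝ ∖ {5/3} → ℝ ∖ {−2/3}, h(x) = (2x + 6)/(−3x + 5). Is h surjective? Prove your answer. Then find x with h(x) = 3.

9/11

For any y ≠ −2/3, solving y(−3x + 5) = 2x + 6 for x gives a well-defined x ≠ 5/3. So h is surjective.
Solving h(x) = 3: cross-multiplying gives 2x + 6 = 3(−3x + 5), which rearranges to 11x = 9, so x = 9/11.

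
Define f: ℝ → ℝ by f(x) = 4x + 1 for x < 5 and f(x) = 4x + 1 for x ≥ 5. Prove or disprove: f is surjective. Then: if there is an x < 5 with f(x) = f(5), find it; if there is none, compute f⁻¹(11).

Both pieces are strictly increasing (slopes 4 and 4), so each is injective on its own interval.
The left piece maps (−∞, 5) onto (−∞, 21); the right piece maps [5, ∞) onto [21, ∞).
These images together cover ℝ, so f is surjective.
Because the two images are disjoint, no x < 5 has f(x) = f(5), so we compute f⁻¹(11): 11 lies in (−∞, 21), so solve 4x + 1 = 11: x = (11 − 1)/4 = 5/2.

5/2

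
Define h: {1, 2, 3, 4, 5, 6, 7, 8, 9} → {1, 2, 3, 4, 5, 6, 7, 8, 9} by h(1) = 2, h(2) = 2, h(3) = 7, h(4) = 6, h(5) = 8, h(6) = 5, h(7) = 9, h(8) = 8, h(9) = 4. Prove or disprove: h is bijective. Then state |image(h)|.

7

h(1) = 2 = h(2) with 1 ≠ 2, so h is not injective, hence not bijective.
The image of h is {2, 4, 5, 6, 7, 8, 9}, which has 7 elements.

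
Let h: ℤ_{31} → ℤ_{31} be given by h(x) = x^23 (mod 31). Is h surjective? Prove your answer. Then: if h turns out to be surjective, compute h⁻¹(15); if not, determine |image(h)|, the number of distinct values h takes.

Since 31 is prime, the nonzero elements of ℤ_{31} form a cyclic group of order 30.
As gcd(23, 30) = 1, raising to the 23rd power is a bijection on this group: if s^23 ≡ t^23 then (st^{−1})^23 = 1, and the only element of order dividing gcd(23, 30) = 1 is 1, so s = t.
With h(0) = 0 this makes h injective on all of ℤ_{31}, hence bijective (finite equal-size domain and codomain). In particular h is surjective.
Since h is surjective, we find the preimage of 15. The inverse of x ↦ x^23 on (ℤ_{31})^× is x ↦ x^17, because 23·17 = 391 = 13·30 + 1 ≡ 1 (mod 30) and x^{30} = 1 for x ≠ 0 (Fermat). So h⁻¹(15) = 15^17 mod 31.
Repeated squaring mod 31: 15^1 ≡ 15, 15^2 ≡ 15² = 225 ≡ 8, 15^4 ≡ 8² = 64 ≡ 2, 15^8 ≡ 2² = 4, 15^16 ≡ 4² = 16. Since 17 = 16 + 1, 15^17 ≡ 16·15: 16·15 = 240 ≡ 23. So 15^17 ≡ 23 (mod 31).
Hence h⁻¹(15) = 23.

23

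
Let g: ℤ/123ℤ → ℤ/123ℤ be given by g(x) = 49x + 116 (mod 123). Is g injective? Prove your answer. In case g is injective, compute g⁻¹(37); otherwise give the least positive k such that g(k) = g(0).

Recall that g is injective if g(x_1) = g(x_2) implies x_1 = x_2.
Suppose g(x_1) = g(x_2) in ℤ/123ℤ. Then 49x_1 + 116 ≡ 49x_2 + 116 (mod 123), so 49(x_1 − x_2) ≡ 0 (mod 123).
Since gcd(49, 123) = 1, 49 is invertible modulo 123, therefore x_1 − x_2 ≡ 0 (mod 123), i.e. x_1 = x_2.
So g is injective.
We now compute 49⁻¹ mod 123 explicitly. Euclid's algorithm: 123 = 2·49 + 25, 49 = 1·25 + 24, 25 = 1·24 + 1; back-substituting gives 1 = 118·49 − 47·123, so 49⁻¹ ≡ 118 (mod 123).
Since g is injective, we compute g⁻¹(37): solve 49x + 116 ≡ 37 (mod 123), i.e. 49x ≡ 44 (mod 123).
Multiplying by 49⁻¹ = 118 gives x ≡ 118·44 = 5192 = 42·123 + 26 ≡ 26 (mod 123).
Check: g(26) = 49·26 + 116 = 1390 = 11·123 + 37 ≡ 37 (mod 123).

26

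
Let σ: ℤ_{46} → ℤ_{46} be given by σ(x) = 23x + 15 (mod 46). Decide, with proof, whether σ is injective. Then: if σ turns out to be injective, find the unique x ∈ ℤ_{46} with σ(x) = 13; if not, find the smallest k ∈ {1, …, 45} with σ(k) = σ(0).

Recall that injectivity means: for all s, t in the domain, σ(s) = σ(t) implies s = t.
We have gcd(23, 46) = 23 > 1. Taking s = 0 and t = 2: σ(0) = 15 and σ(2) = 23·2 + 15 = 61 ≡ 15 (mod 46).
So σ(0) = σ(2) while 0 ≠ 2, so σ is not injective.
Since σ is not injective, we find the least positive k with σ(k) = σ(0): this means 23k ≡ 0 (mod 46), i.e. 46 ∣ 23k. Since gcd(23, 46) = 23, dividing through by 23 this holds exactly when 2 ∣ k.
The smallest positive such k is 2.

2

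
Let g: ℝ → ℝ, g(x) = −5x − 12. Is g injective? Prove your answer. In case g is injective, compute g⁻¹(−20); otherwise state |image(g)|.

8/5

Suppose g(x_1) = g(x_2). Then −5x_1 − 12 = −5x_2 − 12, thus −5x_1 = −5x_2, so x_1 = x_2.
So g is injective.
Since g is injective, we compute g⁻¹(−20) = (−20 + 12)/(−5) = 8/5.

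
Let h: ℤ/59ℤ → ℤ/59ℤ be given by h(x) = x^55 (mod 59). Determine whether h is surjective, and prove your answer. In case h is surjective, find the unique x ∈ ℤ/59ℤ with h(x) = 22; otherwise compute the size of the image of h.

57

Since 59 is prime, the nonzero elements of ℤ/59ℤ form a cyclic group of order 58.
As gcd(55, 58) = 1, raising to the 55th power is a bijection on this group: if u^55 ≡ v^55 then (uv^{−1})^55 = 1, and the only element of order dividing gcd(55, 58) = 1 is 1, so u = v.
With h(0) = 0 this makes h injective on all of ℤ/59ℤ, hence bijective (finite equal-size domain and codomain). In particular h is surjective.
Since h is surjective, we find the preimage of 22. The inverse of x ↦ x^55 on (ℤ/59ℤ)^× is x ↦ x^19, because 55·19 = 1045 = 18·58 + 1 ≡ 1 (mod 58) and x^{58} = 1 for x ≠ 0 (Fermat). So h⁻¹(22) = 22^19 mod 59.
Repeated squaring mod 59: 22^1 ≡ 22, 22^2 ≡ 22² = 484 ≡ 12, 22^4 ≡ 12² = 144 ≡ 26, 22^8 ≡ 26² = 676 ≡ 27, 22^16 ≡ 27² = 729 ≡ 21. Since 19 = 16 + 2 + 1, 22^19 ≡ 21·12·22: 21·12 = 252 ≡ 16, then 16·22 = 352 ≡ 57. So 22^19 ≡ 57 (mod 59).
Hence h⁻¹(22) = 57.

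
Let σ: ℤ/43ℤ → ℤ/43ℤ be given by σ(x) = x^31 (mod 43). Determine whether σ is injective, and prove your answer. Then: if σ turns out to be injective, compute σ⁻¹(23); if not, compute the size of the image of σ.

Since 43 is prime, the nonzero elements of ℤ/43ℤ form a cyclic group of order 42.
As gcd(31, 42) = 1, raising to the 31st power is a bijection on this group: if s^31 ≡ t^31 then (st^{−1})^31 = 1, and the only element of order dividing gcd(31, 42) = 1 is 1, so s = t.
With σ(0) = 0 this makes σ injective on all of ℤ/43ℤ, hence bijective (finite equal-size domain and codomain). In particular σ is injective.
Since σ is injective, we find the preimage of 23. The inverse of x ↦ x^31 on (ℤ/43ℤ)^× is x ↦ x^19, because 31·19 = 589 = 14·42 + 1 ≡ 1 (mod 42) and x^{42} = 1 for x ≠ 0 (Fermat). So σ⁻¹(23) = 23^19 mod 43.
Repeated squaring mod 43: 23^1 ≡ 23, 23^2 ≡ 23² = 529 ≡ 13, 23^4 ≡ 13² = 169 ≡ 40, 23^8 ≡ 40² = 1600 ≡ 9, 23^16 ≡ 9² = 81 ≡ 38. Since 19 = 16 + 2 + 1, 23^19 ≡ 38·13·23: 38·13 = 494 ≡ 21, then 21·23 = 483 ≡ 10. So 23^19 ≡ 10 (mod 43).
Hence σ⁻¹(23) = 10.

10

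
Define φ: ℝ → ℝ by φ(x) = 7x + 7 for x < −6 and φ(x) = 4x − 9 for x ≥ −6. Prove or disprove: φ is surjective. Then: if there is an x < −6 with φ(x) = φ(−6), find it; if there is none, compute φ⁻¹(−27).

-9/2

Both pieces are strictly increasing (slopes 7 and 4), so each is injective on its own interval.
The left piece maps (−∞, −6) onto (−∞, −35); the right piece maps [−6, ∞) onto [−33, ∞).
The union (−∞, −35) ∪ [−33, ∞) omits the interval between −35 and −33; in particular −35 has no preimage. So φ is not surjective.
Because the two images are disjoint, no x < −6 has φ(x) = φ(−6), so we compute φ⁻¹(−27): −27 lies in [−33, ∞), so solve 4x − 9 = −27: x = (−27 + 9)/4 = −9/2.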